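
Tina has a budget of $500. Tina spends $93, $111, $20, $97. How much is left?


Add up expenses:
$93 + $111 + $20 + $97 = $321
Subtract from budget:
$500 - $321 = $179

$179


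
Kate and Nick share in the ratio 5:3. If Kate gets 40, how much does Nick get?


Find the multiplier:
40 / 5 = 8
Apply to Nick's share:
3 x 8 = 24

24


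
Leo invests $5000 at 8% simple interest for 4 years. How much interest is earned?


Use the formula I = P x R x T / 100
P x R x T = 5000 x 8 x 4 = 160000
I = 160000 / 100 = $1600

$1600


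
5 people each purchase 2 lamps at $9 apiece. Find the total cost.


Cost per person:
2 x $9 = $18
Group total:
5 x $18 = $90

$90


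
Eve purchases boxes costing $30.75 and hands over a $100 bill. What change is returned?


Start with the amount paid:
$100
Subtract the price:
$100 - $30.75 = $69.25

$69.25


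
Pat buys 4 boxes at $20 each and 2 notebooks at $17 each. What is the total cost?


Cost of boxes:
4 x $20 = $80
Cost of notebooks:
2 x $17 = $34
Add both:
$80 + $34 = $114

$114


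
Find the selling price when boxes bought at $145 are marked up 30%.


Calculate the markup amount:
30% of $145 = $43.50
Add to cost:
$145 + $43.50 = $188.50

$188.50


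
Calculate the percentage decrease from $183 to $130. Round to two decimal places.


Find the absolute change:
|130 - 183| = 53
Divide by original and multiply by 100:
53 / 183 x 100 = 28.9617...% ≈ 28.96%

28.96%


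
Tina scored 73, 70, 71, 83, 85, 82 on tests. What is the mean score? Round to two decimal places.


Add the scores:
73 + 70 + 71 + 83 + 85 + 82 = 464
Divide by the number of tests:
464 / 6 = 77.3333... ≈ 77.33

77.33


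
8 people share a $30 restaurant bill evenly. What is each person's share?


Total bill: $30
Number of people: 8
Each pays: $30 / 8 = $3.75

$3.75


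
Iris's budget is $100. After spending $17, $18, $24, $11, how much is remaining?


Add up expenses:
$17 + $18 + $24 + $11 = $70
Subtract from budget:
$100 - $70 = $30

$30


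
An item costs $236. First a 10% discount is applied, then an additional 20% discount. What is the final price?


First discount:
10% of $236 = $23.60
Price after first discount:
$236 - $23.60 = $212.40
Second discount:
20% of $212.40 = $42.48
Final price:
$212.40 - $42.48 = $169.92

$169.92


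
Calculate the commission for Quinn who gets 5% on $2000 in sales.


Convert rate to decimal:
5% = 0.05
Multiply by sales:
$2000 x 0.05 = $100

$100


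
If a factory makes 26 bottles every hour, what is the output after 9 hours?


Production rate: 26 bottles per hour
Time: 9 hours
Total: 26 x 9 = 234 bottles

234 bottles


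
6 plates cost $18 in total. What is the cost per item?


Total cost: $18
Number of items: 6
Unit price: $18 / 6 = $3

$3


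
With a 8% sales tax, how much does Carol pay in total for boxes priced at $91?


Calculate the tax:
8% of $91 = $7.28
Add tax to price:
$91 + $7.28 = $98.28

$98.28


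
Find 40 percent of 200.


Convert percentage to decimal:
40% = 0.4
Multiply:
200 x 0.4 = 80

80


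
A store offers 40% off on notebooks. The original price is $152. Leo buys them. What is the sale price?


Calculate the discount amount:
40% of $152 = $60.80
Subtract from original:
$152 - $60.80 = $91.20

$91.20


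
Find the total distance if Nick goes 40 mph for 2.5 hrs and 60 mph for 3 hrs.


Leg 1 distance:
40 x 2.5 = 100 miles
Leg 2 distance:
60 x 3 = 180 miles
Total distance:
100 + 180 = 280 miles

280 miles


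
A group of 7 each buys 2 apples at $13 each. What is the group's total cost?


Cost per person:
2 x $13 = $26
Group total:
7 x $26 = $182

$182


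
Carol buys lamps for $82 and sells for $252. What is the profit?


Selling price = $252
Cost price = $82
Profit = selling price - cost price:
Profit = $252 - $82 = $170

$170


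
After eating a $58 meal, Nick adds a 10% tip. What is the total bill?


Calculate the tip:
10% of $58 = $5.80
Add tip to meal cost:
$58 + $5.80 = $63.80

$63.80


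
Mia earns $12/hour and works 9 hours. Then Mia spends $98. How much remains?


Calculate earnings:
9 x $12 = $108
Subtract spending:
$108 - $98 = $10

$10


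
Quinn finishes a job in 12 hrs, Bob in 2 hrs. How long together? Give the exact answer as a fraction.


Quinn's rate: 1/12 of the job per hour
Bob's rate: 1/2 of the job per hour
Combined rate: 1/12 + 1/2 = 7/12 per hour
Time = 1 / (7/12) = 12/7 hours (≈ 1.71 hours)

12/7 hours


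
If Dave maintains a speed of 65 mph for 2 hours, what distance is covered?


Use the formula: distance = speed x time
Speed = 65 mph, Time = 2 hours
65 x 2 = 130 miles

130 miles


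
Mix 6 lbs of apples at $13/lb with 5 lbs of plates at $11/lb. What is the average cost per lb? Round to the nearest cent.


Cost of apples:
6 x $13 = $78
Cost of plates:
5 x $11 = $55
Total cost: $78 + $55 = $133
Total weight: 11 lbs
Average: $133 / 11 = $12.0909... ≈ $12.09/lb

$12.09/lb


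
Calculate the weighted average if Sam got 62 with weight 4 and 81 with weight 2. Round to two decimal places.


Weighted sum:
4 x 62 + 2 x 81 = 410
Total weight:
4 + 2 = 6
Weighted average:
410 / 6 = 68.3333... ≈ 68.33

68.33


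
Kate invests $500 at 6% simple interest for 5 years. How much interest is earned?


Use the formula I = P x R x T / 100
P x R x T = 500 x 6 x 5 = 15000
I = 15000 / 100 = $150

$150


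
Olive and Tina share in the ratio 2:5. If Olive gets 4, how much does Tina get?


Find the multiplier:
4 / 2 = 2
Apply to Tina's share:
5 x 2 = 10

10


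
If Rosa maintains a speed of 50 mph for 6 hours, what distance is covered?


Use the formula: distance = speed x time
Speed = 50 mph, Time = 6 hours
50 x 6 = 300 miles

300 miles


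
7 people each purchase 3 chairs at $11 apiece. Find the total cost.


Cost per person:
3 x $11 = $33
Group total:
7 x $33 = $231

$231


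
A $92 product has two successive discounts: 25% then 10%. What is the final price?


First discount:
25% of $92 = $23
Price after first discount:
$92 - $23 = $69
Second discount:
10% of $69 = $6.90
Final price:
$69 - $6.90 = $62.10

$62.10


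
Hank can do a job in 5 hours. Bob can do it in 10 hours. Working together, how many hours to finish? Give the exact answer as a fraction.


Hank's rate: 1/5 of the job per hour
Bob's rate: 1/10 of the job per hour
Combined rate: 1/5 + 1/10 = 3/10 per hour
Time = 1 / (3/10) = 10/3 hours (≈ 3.33 hours)

10/3 hours


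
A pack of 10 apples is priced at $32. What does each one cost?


Total cost: $32
Number of items: 10
Unit price: $32 / 10 = $3.20

$3.20


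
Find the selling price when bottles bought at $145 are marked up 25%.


Calculate the markup amount:
25% of $145 = $36.25
Add to cost:
$145 + $36.25 = $181.25

$181.25


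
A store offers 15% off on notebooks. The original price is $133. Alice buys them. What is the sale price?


Calculate the discount amount:
15% of $133 = $19.95
Subtract from original:
$133 - $19.95 = $113.05

$113.05


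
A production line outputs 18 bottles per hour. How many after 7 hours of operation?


Production rate: 18 bottles per hour
Time: 7 hours
Total: 18 x 7 = 126 bottles

126 bottles


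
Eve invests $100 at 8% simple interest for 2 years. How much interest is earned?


Use the formula I = P x R x T / 100
P x R x T = 100 x 8 x 2 = 1600
I = 1600 / 100 = $16

$16


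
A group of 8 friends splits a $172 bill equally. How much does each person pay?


Total bill: $172
Number of people: 8
Each pays: $172 / 8 = $21.50

$21.50


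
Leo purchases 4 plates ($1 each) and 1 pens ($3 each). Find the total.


Cost of plates:
4 x $1 = $4
Cost of pens:
1 x $3 = $3
Add both:
$4 + $3 = $7

$7


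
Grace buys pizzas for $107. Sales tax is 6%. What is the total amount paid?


Calculate the tax:
6% of $107 = $6.42
Add tax to price:
$107 + $6.42 = $113.42

$113.42


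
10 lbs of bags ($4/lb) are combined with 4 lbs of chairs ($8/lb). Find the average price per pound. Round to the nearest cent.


Cost of bags:
10 x $4 = $40
Cost of chairs:
4 x $8 = $32
Total cost: $40 + $32 = $72
Total weight: 14 lbs
Average: $72 / 14 = $5.1428... ≈ $5.14/lb

$5.14/lb


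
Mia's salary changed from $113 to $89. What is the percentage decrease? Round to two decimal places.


Find the absolute change:
|89 - 113| = 24
Divide by original and multiply by 100:
24 / 113 x 100 = 21.2389...% ≈ 21.24%

21.24%


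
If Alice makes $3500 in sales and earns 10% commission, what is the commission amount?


Convert rate to decimal:
10% = 0.1
Multiply by sales:
$3500 x 0.1 = $350

$350


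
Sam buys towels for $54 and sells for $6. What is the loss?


Selling price = $6
Cost price = $54
Loss = cost price - selling price:
Loss = $54 - $6 = $48

$48


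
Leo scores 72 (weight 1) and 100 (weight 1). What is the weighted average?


Weighted sum:
1 x 72 + 1 x 100 = 172
Total weight:
1 + 1 = 2
Weighted average:
172 / 2 = 86

86


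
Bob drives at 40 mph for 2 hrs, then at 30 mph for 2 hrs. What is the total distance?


Leg 1 distance:
40 x 2 = 80 miles
Leg 2 distance:
30 x 2 = 60 miles
Total distance:
80 + 60 = 140 miles

140 miles


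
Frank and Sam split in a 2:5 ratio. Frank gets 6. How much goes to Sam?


Find the multiplier:
6 / 2 = 3
Apply to Sam's share:
5 x 3 = 15

15


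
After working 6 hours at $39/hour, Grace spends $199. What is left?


Calculate earnings:
6 x $39 = $234
Subtract spending:
$234 - $199 = $35

$35


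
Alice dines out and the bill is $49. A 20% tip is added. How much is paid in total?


Calculate the tip:
20% of $49 = $9.80
Add tip to meal cost:
$49 + $9.80 = $58.80

$58.80


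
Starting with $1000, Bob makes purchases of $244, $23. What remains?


Add up expenses:
$244 + $23 = $267
Subtract from budget:
$1000 - $267 = $733

$733


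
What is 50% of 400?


Convert percentage to decimal:
50% = 0.5
Multiply:
400 x 0.5 = 200

200


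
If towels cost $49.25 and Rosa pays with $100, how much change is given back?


Start with the amount paid:
$100
Subtract the price:
$100 - $49.25 = $50.75

$50.75


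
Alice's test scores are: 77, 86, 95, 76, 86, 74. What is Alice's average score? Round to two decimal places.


Add the scores:
77 + 86 + 95 + 76 + 86 + 74 = 494
Divide by the number of tests:
494 / 6 = 82.3333... ≈ 82.33

82.33


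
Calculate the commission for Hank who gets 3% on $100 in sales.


Convert rate to decimal:
3% = 0.03
Multiply by sales:
$100 x 0.03 = $3

$3


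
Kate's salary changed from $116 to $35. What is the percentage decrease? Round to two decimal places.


Find the absolute change:
|35 - 116| = 81
Divide by original and multiply by 100:
81 / 116 x 100 = 69.8275...% ≈ 69.83%

69.83%


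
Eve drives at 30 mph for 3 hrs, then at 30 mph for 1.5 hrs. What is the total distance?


Leg 1 distance:
30 x 3 = 90 miles
Leg 2 distance:
30 x 1.5 = 45 miles
Total distance:
90 + 45 = 135 miles

135 miles


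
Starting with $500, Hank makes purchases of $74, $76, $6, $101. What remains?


Add up expenses:
$74 + $76 + $6 + $101 = $257
Subtract from budget:
$500 - $257 = $243

$243


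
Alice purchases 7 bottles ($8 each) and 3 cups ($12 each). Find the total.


Cost of bottles:
7 x $8 = $56
Cost of cups:
3 x $12 = $36
Add both:
$56 + $36 = $92

$92


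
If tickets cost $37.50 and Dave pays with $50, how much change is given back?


Start with the amount paid:
$50
Subtract the price:
$50 - $37.50 = $12.50

$12.50


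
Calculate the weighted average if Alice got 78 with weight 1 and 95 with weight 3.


Weighted sum:
1 x 78 + 3 x 95 = 363
Total weight:
1 + 3 = 4
Weighted average:
363 / 4 = 90.75

90.75


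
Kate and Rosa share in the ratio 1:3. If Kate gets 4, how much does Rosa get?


Find the multiplier:
4 / 1 = 4
Apply to Rosa's share:
3 x 4 = 12

12


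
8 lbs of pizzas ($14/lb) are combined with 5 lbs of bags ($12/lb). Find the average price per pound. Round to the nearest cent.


Cost of pizzas:
8 x $14 = $112
Cost of bags:
5 x $12 = $60
Total cost: $112 + $60 = $172
Total weight: 13 lbs
Average: $172 / 13 = $13.2307... ≈ $13.23/lb

$13.23/lb


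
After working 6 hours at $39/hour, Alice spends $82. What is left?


Calculate earnings:
6 x $39 = $234
Subtract spending:
$234 - $82 = $152

$152


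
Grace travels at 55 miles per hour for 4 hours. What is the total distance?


Use the formula: distance = speed x time
Speed = 55 mph, Time = 4 hours
55 x 4 = 220 miles

220 miles


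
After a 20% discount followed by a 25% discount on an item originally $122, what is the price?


First discount:
20% of $122 = $24.40
Price after first discount:
$122 - $24.40 = $97.60
Second discount:
25% of $97.60 = $24.40
Final price:
$97.60 - $24.40 = $73.20

$73.20


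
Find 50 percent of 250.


Convert percentage to decimal:
50% = 0.5
Multiply:
250 x 0.5 = 125

125


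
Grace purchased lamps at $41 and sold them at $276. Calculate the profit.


Selling price = $276
Cost price = $41
Profit = selling price - cost price:
Profit = $276 - $41 = $235

$235


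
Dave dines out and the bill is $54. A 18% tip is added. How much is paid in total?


Calculate the tip:
18% of $54 = $9.72
Add tip to meal cost:
$54 + $9.72 = $63.72

$63.72


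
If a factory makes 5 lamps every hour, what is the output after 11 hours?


Production rate: 5 lamps per hour
Time: 11 hours
Total: 5 x 11 = 55 lamps

55 lamps


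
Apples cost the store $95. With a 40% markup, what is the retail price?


Calculate the markup amount:
40% of $95 = $38
Add to cost:
$95 + $38 = $133

$133


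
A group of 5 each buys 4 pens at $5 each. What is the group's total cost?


Cost per person:
4 x $5 = $20
Group total:
5 x $20 = $100

$100


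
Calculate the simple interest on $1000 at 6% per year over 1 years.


Use the formula I = P x R x T / 100
P x R x T = 1000 x 6 x 1 = 6000
I = 6000 / 100 = $60

$60


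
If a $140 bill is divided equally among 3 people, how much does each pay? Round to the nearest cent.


Total bill: $140
Number of people: 3
Each pays: $140 / 3 = $46.6666... ≈ $46.67

$46.67


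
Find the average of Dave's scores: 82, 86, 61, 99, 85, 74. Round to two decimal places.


Add the scores:
82 + 86 + 61 + 99 + 85 + 74 = 487
Divide by the number of tests:
487 / 6 = 81.1666... ≈ 81.17

81.17


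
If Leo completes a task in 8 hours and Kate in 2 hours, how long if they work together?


Leo's rate: 1/8 of the job per hour
Kate's rate: 1/2 of the job per hour
Combined rate: 1/8 + 1/2 = 5/8 per hour
Time = 1 / (5/8) = 8/5 = 1.6 hours

1.6 hours


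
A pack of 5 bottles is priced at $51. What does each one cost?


Total cost: $51
Number of items: 5
Unit price: $51 / 5 = $10.20

$10.20


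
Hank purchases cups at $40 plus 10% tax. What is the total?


Calculate the tax:
10% of $40 = $4
Add tax to price:
$40 + $4 = $44

$44


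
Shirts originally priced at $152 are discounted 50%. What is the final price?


Calculate the discount amount:
50% of $152 = $76
Subtract from original:
$152 - $76 = $76

$76


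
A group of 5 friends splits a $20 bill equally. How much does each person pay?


Total bill: $20
Number of people: 5
Each pays: $20 / 5 = $4

$4


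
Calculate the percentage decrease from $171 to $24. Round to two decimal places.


Find the absolute change:
|24 - 171| = 147
Divide by original and multiply by 100:
147 / 171 x 100 = 85.9649...% ≈ 85.96%

85.96%


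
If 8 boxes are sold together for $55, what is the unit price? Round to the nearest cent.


Total cost: $55
Number of items: 8
Unit price: $55 / 8 = $6.875 ≈ $6.88

$6.88


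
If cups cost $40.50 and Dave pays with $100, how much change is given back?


Start with the amount paid:
$100
Subtract the price:
$100 - $40.50 = $59.50

$59.50


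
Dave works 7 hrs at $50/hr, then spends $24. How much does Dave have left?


Calculate earnings:
7 x $50 = $350
Subtract spending:
$350 - $24 = $326

$326


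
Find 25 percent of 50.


Convert percentage to decimal:
25% = 0.25
Multiply:
50 x 0.25 = 12.5

12.5


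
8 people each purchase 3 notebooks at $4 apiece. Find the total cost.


Cost per person:
3 x $4 = $12
Group total:
8 x $12 = $96

$96


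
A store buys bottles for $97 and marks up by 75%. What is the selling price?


Calculate the markup amount:
75% of $97 = $72.75
Add to cost:
$97 + $72.75 = $169.75

$169.75


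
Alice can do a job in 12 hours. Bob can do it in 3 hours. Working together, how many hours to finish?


Alice's rate: 1/12 of the job per hour
Bob's rate: 1/3 of the job per hour
Combined rate: 1/12 + 1/3 = 5/12 per hour
Time = 1 / (5/12) = 12/5 = 2.4 hours

2.4 hours


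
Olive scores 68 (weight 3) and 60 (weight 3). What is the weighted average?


Weighted sum:
3 x 68 + 3 x 60 = 384
Total weight:
3 + 3 = 6
Weighted average:
384 / 6 = 64

64


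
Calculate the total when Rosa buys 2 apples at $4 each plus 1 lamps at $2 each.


Cost of apples:
2 x $4 = $8
Cost of lamps:
1 x $2 = $2
Add both:
$8 + $2 = $10

$10


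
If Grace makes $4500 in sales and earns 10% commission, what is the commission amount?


Convert rate to decimal:
10% = 0.1
Multiply by sales:
$4500 x 0.1 = $450

$450


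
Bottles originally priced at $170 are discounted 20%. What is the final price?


Calculate the discount amount:
20% of $170 = $34
Subtract from original:
$170 - $34 = $136

$136


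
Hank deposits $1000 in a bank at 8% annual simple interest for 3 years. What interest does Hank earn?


Use the formula I = P x R x T / 100
P x R x T = 1000 x 8 x 3 = 24000
I = 24000 / 100 = $240

$240


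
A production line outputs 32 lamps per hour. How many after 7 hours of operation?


Production rate: 32 lamps per hour
Time: 7 hours
Total: 32 x 7 = 224 lamps

224 lamps


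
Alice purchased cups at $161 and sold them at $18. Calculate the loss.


Selling price = $18
Cost price = $161
Loss = cost price - selling price:
Loss = $161 - $18 = $143

$143


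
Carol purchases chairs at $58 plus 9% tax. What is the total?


Calculate the tax:
9% of $58 = $5.22
Add tax to price:
$58 + $5.22 = $63.22

$63.22


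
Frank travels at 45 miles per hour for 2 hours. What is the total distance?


Use the formula: distance = speed x time
Speed = 45 mph, Time = 2 hours
45 x 2 = 90 miles

90 miles


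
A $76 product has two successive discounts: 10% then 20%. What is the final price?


First discount:
10% of $76 = $7.60
Price after first discount:
$76 - $7.60 = $68.40
Second discount:
20% of $68.40 = $13.68
Final price:
$68.40 - $13.68 = $54.72

$54.72


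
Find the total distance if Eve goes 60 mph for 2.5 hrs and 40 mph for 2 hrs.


Leg 1 distance:
60 x 2.5 = 150 miles
Leg 2 distance:
40 x 2 = 80 miles
Total distance:
150 + 80 = 230 miles

230 miles


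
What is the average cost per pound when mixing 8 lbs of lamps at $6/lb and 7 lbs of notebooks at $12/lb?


Cost of lamps:
8 x $6 = $48
Cost of notebooks:
7 x $12 = $84
Total cost: $48 + $84 = $132
Total weight: 15 lbs
Average: $132 / 15 = $8.80/lb

$8.80/lb


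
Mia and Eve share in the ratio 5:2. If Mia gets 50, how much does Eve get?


Find the multiplier:
50 / 5 = 10
Apply to Eve's share:
2 x 10 = 20

20


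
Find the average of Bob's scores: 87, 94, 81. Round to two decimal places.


Add the scores:
87 + 94 + 81 = 262
Divide by the number of tests:
262 / 3 = 87.3333... ≈ 87.33

87.33


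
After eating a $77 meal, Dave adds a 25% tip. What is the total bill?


Calculate the tip:
25% of $77 = $19.25
Add tip to meal cost:
$77 + $19.25 = $96.25

$96.25


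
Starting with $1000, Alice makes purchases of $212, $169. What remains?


Add up expenses:
$212 + $169 = $381
Subtract from budget:
$1000 - $381 = $619

$619


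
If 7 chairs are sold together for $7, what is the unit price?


Total cost: $7
Number of items: 7
Unit price: $7 / 7 = $1

$1


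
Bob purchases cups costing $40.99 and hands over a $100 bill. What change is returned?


Start with the amount paid:
$100
Subtract the price:
$100 - $40.99 = $59.01

$59.01


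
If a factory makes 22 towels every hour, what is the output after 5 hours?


Production rate: 22 towels per hour
Time: 5 hours
Total: 22 x 5 = 110 towels

110 towels


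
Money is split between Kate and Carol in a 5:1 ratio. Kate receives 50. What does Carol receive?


Find the multiplier:
50 / 5 = 10
Apply to Carol's share:
1 x 10 = 10

10


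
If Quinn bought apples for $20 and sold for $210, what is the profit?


Selling price = $210
Cost price = $20
Profit = selling price - cost price:
Profit = $210 - $20 = $190

$190


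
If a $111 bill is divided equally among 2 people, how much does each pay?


Total bill: $111
Number of people: 2
Each pays: $111 / 2 = $55.50

$55.50


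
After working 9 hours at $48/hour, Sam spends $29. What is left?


Calculate earnings:
9 x $48 = $432
Subtract spending:
$432 - $29 = $403

$403


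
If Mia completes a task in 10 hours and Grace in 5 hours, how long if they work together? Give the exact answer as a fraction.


Mia's rate: 1/10 of the job per hour
Grace's rate: 1/5 of the job per hour
Combined rate: 1/10 + 1/5 = 3/10 per hour
Time = 1 / (3/10) = 10/3 hours (≈ 3.33 hours)

10/3 hours


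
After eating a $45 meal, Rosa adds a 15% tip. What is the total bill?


Calculate the tip:
15% of $45 = $6.75
Add tip to meal cost:
$45 + $6.75 = $51.75

$51.75


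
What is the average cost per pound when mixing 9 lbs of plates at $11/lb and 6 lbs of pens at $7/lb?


Cost of plates:
9 x $11 = $99
Cost of pens:
6 x $7 = $42
Total cost: $99 + $42 = $141
Total weight: 15 lbs
Average: $141 / 15 = $9.40/lb

$9.40/lb


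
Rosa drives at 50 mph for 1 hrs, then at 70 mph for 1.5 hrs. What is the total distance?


Leg 1 distance:
50 x 1 = 50 miles
Leg 2 distance:
70 x 1.5 = 105 miles
Total distance:
50 + 105 = 155 miles

155 miles


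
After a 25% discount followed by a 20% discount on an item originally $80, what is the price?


First discount:
25% of $80 = $20
Price after first discount:
$80 - $20 = $60
Second discount:
20% of $60 = $12
Final price:
$60 - $12 = $48

$48


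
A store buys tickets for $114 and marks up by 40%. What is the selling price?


Calculate the markup amount:
40% of $114 = $45.60
Add to cost:
$114 + $45.60 = $159.60

$159.60


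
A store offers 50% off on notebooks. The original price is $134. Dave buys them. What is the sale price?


Calculate the discount amount:
50% of $134 = $67
Subtract from original:
$134 - $67 = $67

$67


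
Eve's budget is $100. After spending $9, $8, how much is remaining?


Add up expenses:
$9 + $8 = $17
Subtract from budget:
$100 - $17 = $83

$83


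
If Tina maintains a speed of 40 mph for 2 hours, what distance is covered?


Use the formula: distance = speed x time
Speed = 40 mph, Time = 2 hours
40 x 2 = 80 miles

80 miles


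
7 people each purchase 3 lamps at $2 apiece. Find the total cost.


Cost per person:
3 x $2 = $6
Group total:
7 x $6 = $42

$42


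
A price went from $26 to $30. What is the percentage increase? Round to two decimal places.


Find the absolute change:
|30 - 26| = 4
Divide by original and multiply by 100:
4 / 26 x 100 = 15.3846...% ≈ 15.38%

15.38%


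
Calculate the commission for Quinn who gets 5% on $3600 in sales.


Convert rate to decimal:
5% = 0.05
Multiply by sales:
$3600 x 0.05 = $180

$180


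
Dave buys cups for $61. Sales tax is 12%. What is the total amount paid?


Calculate the tax:
12% of $61 = $7.32
Add tax to price:
$61 + $7.32 = $68.32

$68.32


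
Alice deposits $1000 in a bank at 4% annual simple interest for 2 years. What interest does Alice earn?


Use the formula I = P x R x T / 100
P x R x T = 1000 x 4 x 2 = 8000
I = 8000 / 100 = $80

$80


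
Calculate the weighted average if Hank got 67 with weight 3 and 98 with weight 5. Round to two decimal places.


Weighted sum:
3 x 67 + 5 x 98 = 691
Total weight:
3 + 5 = 8
Weighted average:
691 / 8 = 86.375 ≈ 86.38

86.38


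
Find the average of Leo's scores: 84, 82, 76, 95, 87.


Add the scores:
84 + 82 + 76 + 95 + 87 = 424
Divide by the number of tests:
424 / 5 = 84.8

84.8


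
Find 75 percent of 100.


Convert percentage to decimal:
75% = 0.75
Multiply:
100 x 0.75 = 75

75


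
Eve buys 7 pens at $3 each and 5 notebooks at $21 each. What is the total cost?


Cost of pens:
7 x $3 = $21
Cost of notebooks:
5 x $21 = $105
Add both:
$21 + $105 = $126

$126


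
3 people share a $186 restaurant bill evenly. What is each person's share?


Total bill: $186
Number of people: 3
Each pays: $186 / 3 = $62

$62


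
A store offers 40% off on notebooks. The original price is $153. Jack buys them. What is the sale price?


Calculate the discount amount:
40% of $153 = $61.20
Subtract from original:
$153 - $61.20 = $91.80

$91.80


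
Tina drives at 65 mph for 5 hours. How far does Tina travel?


Use the formula: distance = speed x time
Speed = 65 mph, Time = 5 hours
65 x 5 = 325 miles

325 miles


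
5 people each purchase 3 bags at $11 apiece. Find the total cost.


Cost per person:
3 x $11 = $33
Group total:
5 x $33 = $165

$165


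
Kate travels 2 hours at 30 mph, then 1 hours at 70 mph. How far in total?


Leg 1 distance:
30 x 2 = 60 miles
Leg 2 distance:
70 x 1 = 70 miles
Total distance:
60 + 70 = 130 miles

130 miles


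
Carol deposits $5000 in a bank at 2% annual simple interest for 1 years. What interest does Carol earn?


Use the formula I = P x R x T / 100
P x R x T = 5000 x 2 x 1 = 10000
I = 10000 / 100 = $100

$100


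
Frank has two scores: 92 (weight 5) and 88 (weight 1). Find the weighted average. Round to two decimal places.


Weighted sum:
5 x 92 + 1 x 88 = 548
Total weight:
5 + 1 = 6
Weighted average:
548 / 6 = 91.3333... ≈ 91.33

91.33


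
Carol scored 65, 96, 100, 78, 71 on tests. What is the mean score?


Add the scores:
65 + 96 + 100 + 78 + 71 = 410
Divide by the number of tests:
410 / 5 = 82

82


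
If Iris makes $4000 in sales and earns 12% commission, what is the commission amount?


Convert rate to decimal:
12% = 0.12
Multiply by sales:
$4000 x 0.12 = $480

$480


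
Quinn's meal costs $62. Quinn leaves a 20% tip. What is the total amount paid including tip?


Calculate the tip:
20% of $62 = $12.40
Add tip to meal cost:
$62 + $12.40 = $74.40

$74.40


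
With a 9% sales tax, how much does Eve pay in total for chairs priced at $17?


Calculate the tax:
9% of $17 = $1.53
Add tax to price:
$17 + $1.53 = $18.53

$18.53


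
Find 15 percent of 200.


Convert percentage to decimal:
15% = 0.15
Multiply:
200 x 0.15 = 30

30


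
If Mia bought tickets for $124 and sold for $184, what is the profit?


Selling price = $184
Cost price = $124
Profit = selling price - cost price:
Profit = $184 - $124 = $60

$60


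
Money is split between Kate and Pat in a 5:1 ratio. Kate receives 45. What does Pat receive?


Find the multiplier:
45 / 5 = 9
Apply to Pat's share:
1 x 9 = 9

9


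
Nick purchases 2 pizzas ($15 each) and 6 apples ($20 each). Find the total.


Cost of pizzas:
2 x $15 = $30
Cost of apples:
6 x $20 = $120
Add both:
$30 + $120 = $150

$150


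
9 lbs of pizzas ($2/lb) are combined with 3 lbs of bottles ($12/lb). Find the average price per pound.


Cost of pizzas:
9 x $2 = $18
Cost of bottles:
3 x $12 = $36
Total cost: $18 + $36 = $54
Total weight: 12 lbs
Average: $54 / 12 = $4.50/lb

$4.50/lb


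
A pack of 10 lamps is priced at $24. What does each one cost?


Total cost: $24
Number of items: 10
Unit price: $24 / 10 = $2.40

$2.40


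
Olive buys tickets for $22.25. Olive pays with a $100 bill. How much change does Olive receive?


Start with the amount paid:
$100
Subtract the price:
$100 - $22.25 = $77.75

$77.75


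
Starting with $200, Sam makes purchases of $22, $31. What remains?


Add up expenses:
$22 + $31 = $53
Subtract from budget:
$200 - $53 = $147

$147


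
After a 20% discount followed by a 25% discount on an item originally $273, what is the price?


First discount:
20% of $273 = $54.60
Price after first discount:
$273 - $54.60 = $218.40
Second discount:
25% of $218.40 = $54.60
Final price:
$218.40 - $54.60 = $163.80

$163.80


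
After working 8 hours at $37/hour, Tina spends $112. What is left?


Calculate earnings:
8 x $37 = $296
Subtract spending:
$296 - $112 = $184

$184


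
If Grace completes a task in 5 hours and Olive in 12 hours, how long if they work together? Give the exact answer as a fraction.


Grace's rate: 1/5 of the job per hour
Olive's rate: 1/12 of the job per hour
Combined rate: 1/5 + 1/12 = 17/60 per hour
Time = 1 / (17/60) = 60/17 hours (≈ 3.53 hours)

60/17 hours


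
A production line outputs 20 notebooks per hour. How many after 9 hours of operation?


Production rate: 20 notebooks per hour
Time: 9 hours
Total: 20 x 9 = 180 notebooks

180 notebooks


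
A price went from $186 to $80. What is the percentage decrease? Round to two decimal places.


Find the absolute change:
|80 - 186| = 106
Divide by original and multiply by 100:
106 / 186 x 100 = 56.9892...% ≈ 56.99%

56.99%


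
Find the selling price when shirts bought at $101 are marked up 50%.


Calculate the markup amount:
50% of $101 = $50.50
Add to cost:
$101 + $50.50 = $151.50

$151.50


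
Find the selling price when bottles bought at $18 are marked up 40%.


Calculate the markup amount:
40% of $18 = $7.20
Add to cost:
$18 + $7.20 = $25.20

$25.20


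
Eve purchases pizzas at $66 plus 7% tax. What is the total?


Calculate the tax:
7% of $66 = $4.62
Add tax to price:
$66 + $4.62 = $70.62

$70.62


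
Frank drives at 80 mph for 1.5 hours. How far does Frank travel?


Use the formula: distance = speed x time
Speed = 80 mph, Time = 1.5 hours
80 x 1.5 = 120 miles

120 miles


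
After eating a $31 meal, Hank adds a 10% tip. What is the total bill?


Calculate the tip:
10% of $31 = $3.10
Add tip to meal cost:
$31 + $3.10 = $34.10

$34.10


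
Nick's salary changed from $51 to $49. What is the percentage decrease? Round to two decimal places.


Find the absolute change:
|49 - 51| = 2
Divide by original and multiply by 100:
2 / 51 x 100 = 3.9215...% ≈ 3.92%

3.92%


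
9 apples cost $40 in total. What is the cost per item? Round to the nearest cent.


Total cost: $40
Number of items: 9
Unit price: $40 / 9 = $4.4444... ≈ $4.44

$4.44


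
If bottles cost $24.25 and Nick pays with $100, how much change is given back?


Start with the amount paid:
$100
Subtract the price:
$100 - $24.25 = $75.75

$75.75


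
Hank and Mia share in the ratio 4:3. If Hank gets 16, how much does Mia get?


Find the multiplier:
16 / 4 = 4
Apply to Mia's share:
3 x 4 = 12

12


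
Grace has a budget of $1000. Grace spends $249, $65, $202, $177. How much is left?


Add up expenses:
$249 + $65 + $202 + $177 = $693
Subtract from budget:
$1000 - $693 = $307

$307


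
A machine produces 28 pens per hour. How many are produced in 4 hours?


Production rate: 28 pens per hour
Time: 4 hours
Total: 28 x 4 = 112 pens

112 pens


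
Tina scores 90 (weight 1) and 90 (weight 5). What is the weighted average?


Weighted sum:
1 x 90 + 5 x 90 = 540
Total weight:
1 + 5 = 6
Weighted average:
540 / 6 = 90

90


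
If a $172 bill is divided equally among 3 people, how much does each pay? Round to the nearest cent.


Total bill: $172
Number of people: 3
Each pays: $172 / 3 = $57.3333... ≈ $57.33

$57.33


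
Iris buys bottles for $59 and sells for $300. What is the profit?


Selling price = $300
Cost price = $59
Profit = selling price - cost price:
Profit = $300 - $59 = $241

$241


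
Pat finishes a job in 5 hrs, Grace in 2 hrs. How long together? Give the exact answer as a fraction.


Pat's rate: 1/5 of the job per hour
Grace's rate: 1/2 of the job per hour
Combined rate: 1/5 + 1/2 = 7/10 per hour
Time = 1 / (7/10) = 10/7 hours (≈ 1.43 hours)

10/7 hours


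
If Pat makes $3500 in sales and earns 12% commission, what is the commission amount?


Convert rate to decimal:
12% = 0.12
Multiply by sales:
$3500 x 0.12 = $420

$420


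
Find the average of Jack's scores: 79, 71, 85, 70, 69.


Add the scores:
79 + 71 + 85 + 70 + 69 = 374
Divide by the number of tests:
374 / 5 = 74.8

74.8


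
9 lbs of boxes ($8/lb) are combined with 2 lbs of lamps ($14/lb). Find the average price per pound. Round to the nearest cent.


Cost of boxes:
9 x $8 = $72
Cost of lamps:
2 x $14 = $28
Total cost: $72 + $28 = $100
Total weight: 11 lbs
Average: $100 / 11 = $9.0909... ≈ $9.09/lb

$9.09/lb


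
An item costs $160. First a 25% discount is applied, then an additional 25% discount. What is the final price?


First discount:
25% of $160 = $40
Price after first discount:
$160 - $40 = $120
Second discount:
25% of $120 = $30
Final price:
$120 - $30 = $90

$90


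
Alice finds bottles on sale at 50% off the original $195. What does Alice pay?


Calculate the discount amount:
50% of $195 = $97.50
Subtract from original:
$195 - $97.50 = $97.50

$97.50


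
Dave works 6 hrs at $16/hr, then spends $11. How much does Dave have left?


Calculate earnings:
6 x $16 = $96
Subtract spending:
$96 - $11 = $85

$85


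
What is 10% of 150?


Convert percentage to decimal:
10% = 0.1
Multiply:
150 x 0.1 = 15

15


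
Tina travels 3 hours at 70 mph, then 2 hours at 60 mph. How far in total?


Leg 1 distance:
70 x 3 = 210 miles
Leg 2 distance:
60 x 2 = 120 miles
Total distance:
210 + 120 = 330 miles

330 miles


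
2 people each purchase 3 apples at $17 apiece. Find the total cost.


Cost per person:
3 x $17 = $51
Group total:
2 x $51 = $102

$102


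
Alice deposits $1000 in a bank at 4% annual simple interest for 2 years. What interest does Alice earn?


Use the formula I = P x R x T / 100
P x R x T = 1000 x 4 x 2 = 8000
I = 8000 / 100 = $80

$80


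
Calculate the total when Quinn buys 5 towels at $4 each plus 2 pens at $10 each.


Cost of towels:
5 x $4 = $20
Cost of pens:
2 x $10 = $20
Add both:
$20 + $20 = $40

$40


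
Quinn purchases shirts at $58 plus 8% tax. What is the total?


Calculate the tax:
8% of $58 = $4.64
Add tax to price:
$58 + $4.64 = $62.64

$62.64


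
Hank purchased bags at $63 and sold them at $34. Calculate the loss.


Selling price = $34
Cost price = $63
Loss = cost price - selling price:
Loss = $63 - $34 = $29

$29


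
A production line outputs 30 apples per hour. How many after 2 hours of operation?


Production rate: 30 apples per hour
Time: 2 hours
Total: 30 x 2 = 60 apples

60 apples


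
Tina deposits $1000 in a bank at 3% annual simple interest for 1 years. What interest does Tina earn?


Use the formula I = P x R x T / 100
P x R x T = 1000 x 3 x 1 = 3000
I = 3000 / 100 = $30

$30


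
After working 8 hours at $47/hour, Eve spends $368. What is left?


Calculate earnings:
8 x $47 = $376
Subtract spending:
$376 - $368 = $8

$8


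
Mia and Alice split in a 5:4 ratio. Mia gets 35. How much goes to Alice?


Find the multiplier:
35 / 5 = 7
Apply to Alice's share:
4 x 7 = 28

28


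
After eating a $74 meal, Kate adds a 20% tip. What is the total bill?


Calculate the tip:
20% of $74 = $14.80
Add tip to meal cost:
$74 + $14.80 = $88.80

$88.80


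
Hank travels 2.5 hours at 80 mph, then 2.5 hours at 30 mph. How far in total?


Leg 1 distance:
80 x 2.5 = 200 miles
Leg 2 distance:
30 x 2.5 = 75 miles
Total distance:
200 + 75 = 275 miles

275 miles


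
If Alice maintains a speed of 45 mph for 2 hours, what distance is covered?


Use the formula: distance = speed x time
Speed = 45 mph, Time = 2 hours
45 x 2 = 90 miles

90 miles


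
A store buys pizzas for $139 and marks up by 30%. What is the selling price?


Calculate the markup amount:
30% of $139 = $41.70
Add to cost:
$139 + $41.70 = $180.70

$180.70


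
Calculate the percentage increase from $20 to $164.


Find the absolute change:
|164 - 20| = 144
Divide by original and multiply by 100:
144 / 20 x 100 = 720%

720%


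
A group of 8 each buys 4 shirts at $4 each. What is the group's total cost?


Cost per person:
4 x $4 = $16
Group total:
8 x $16 = $128

$128


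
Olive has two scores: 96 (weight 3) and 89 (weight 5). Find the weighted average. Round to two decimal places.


Weighted sum:
3 x 96 + 5 x 89 = 733
Total weight:
3 + 5 = 8
Weighted average:
733 / 8 = 91.625 ≈ 91.63

91.63


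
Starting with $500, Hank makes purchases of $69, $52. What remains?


Add up expenses:
$69 + $52 = $121
Subtract from budget:
$500 - $121 = $379

$379


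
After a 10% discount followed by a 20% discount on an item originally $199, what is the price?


First discount:
10% of $199 = $19.90
Price after first discount:
$199 - $19.90 = $179.10
Second discount:
20% of $179.10 = $35.82
Final price:
$179.10 - $35.82 = $143.28

$143.28


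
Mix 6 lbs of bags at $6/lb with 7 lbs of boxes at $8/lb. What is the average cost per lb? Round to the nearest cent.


Cost of bags:
6 x $6 = $36
Cost of boxes:
7 x $8 = $56
Total cost: $36 + $56 = $92
Total weight: 13 lbs
Average: $92 / 13 = $7.0769... ≈ $7.08/lb

$7.08/lb


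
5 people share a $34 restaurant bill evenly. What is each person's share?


Total bill: $34
Number of people: 5
Each pays: $34 / 5 = $6.80

$6.80


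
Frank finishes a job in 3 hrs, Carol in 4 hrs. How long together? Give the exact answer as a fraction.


Frank's rate: 1/3 of the job per hour
Carol's rate: 1/4 of the job per hour
Combined rate: 1/3 + 1/4 = 7/12 per hour
Time = 1 / (7/12) = 12/7 hours (≈ 1.71 hours)

12/7 hours


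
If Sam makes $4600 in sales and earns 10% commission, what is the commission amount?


Convert rate to decimal:
10% = 0.1
Multiply by sales:
$4600 x 0.1 = $460

$460


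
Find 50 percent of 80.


Convert percentage to decimal:
50% = 0.5
Multiply:
80 x 0.5 = 40

40


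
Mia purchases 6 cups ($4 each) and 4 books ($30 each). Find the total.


Cost of cups:
6 x $4 = $24
Cost of books:
4 x $30 = $120
Add both:
$24 + $120 = $144

$144


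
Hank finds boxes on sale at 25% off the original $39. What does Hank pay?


Calculate the discount amount:
25% of $39 = $9.75
Subtract from original:
$39 - $9.75 = $29.25

$29.25


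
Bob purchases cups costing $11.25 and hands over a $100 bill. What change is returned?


Start with the amount paid:
$100
Subtract the price:
$100 - $11.25 = $88.75

$88.75


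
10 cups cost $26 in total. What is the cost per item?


Total cost: $26
Number of items: 10
Unit price: $26 / 10 = $2.60

$2.60


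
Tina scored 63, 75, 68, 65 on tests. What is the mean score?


Add the scores:
63 + 75 + 68 + 65 = 271
Divide by the number of tests:
271 / 4 = 67.75

67.75


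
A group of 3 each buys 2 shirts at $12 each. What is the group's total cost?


Cost per person:
2 x $12 = $24
Group total:
3 x $24 = $72

$72


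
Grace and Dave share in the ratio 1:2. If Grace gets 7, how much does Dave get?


Find the multiplier:
7 / 1 = 7
Apply to Dave's share:
2 x 7 = 14

14


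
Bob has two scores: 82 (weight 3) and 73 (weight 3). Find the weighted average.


Weighted sum:
3 x 82 + 3 x 73 = 465
Total weight:
3 + 3 = 6
Weighted average:
465 / 6 = 77.5

77.5
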